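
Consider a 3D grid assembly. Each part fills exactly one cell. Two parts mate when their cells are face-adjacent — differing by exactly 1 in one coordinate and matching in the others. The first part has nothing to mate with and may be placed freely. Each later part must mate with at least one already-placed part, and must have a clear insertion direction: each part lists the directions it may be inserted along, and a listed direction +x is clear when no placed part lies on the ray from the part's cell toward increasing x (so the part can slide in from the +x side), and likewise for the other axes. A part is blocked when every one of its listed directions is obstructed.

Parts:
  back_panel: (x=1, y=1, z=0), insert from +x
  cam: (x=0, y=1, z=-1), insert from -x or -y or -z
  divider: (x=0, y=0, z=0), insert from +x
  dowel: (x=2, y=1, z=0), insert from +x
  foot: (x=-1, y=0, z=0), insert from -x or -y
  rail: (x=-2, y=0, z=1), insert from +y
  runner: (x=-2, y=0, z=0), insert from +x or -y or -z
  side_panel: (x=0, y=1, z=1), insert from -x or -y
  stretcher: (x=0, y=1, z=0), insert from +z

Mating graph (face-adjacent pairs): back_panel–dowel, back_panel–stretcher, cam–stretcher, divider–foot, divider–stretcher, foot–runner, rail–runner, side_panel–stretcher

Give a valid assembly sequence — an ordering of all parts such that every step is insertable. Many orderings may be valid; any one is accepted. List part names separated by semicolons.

1. foot@(-1, 0, 0) [-x clear] — {foot}
2. divider@(0, 0, 0) [+x clear] — {divider, foot}
3. stretcher@(0, 1, 0) [+z clear] — {divider, foot, stretcher}
4. side_panel@(0, 1, 1) [-x clear] — {divider, foot, side_panel, stretcher}
5. cam@(0, 1, -1) [-x clear] — {cam, divider, foot, side_panel, stretcher}
6. back_panel@(1, 1, 0) [+x clear] — {back_panel, cam, divider, foot, side_panel, stretcher}
7. runner@(-2, 0, 0) [-y clear] — {back_panel, cam, divider, foot, runner, side_panel, stretcher}
8. rail@(-2, 0, 1) [+y clear] — {back_panel, cam, divider, foot, rail, runner, side_panel, stretcher}
9. dowel@(2, 1, 0) [+x clear] — {back_panel, cam, divider, dowel, foot, rail, runner, side_panel, stretcher}

foot; divider; stretcher; side_panel; cam; back_panel; runner; rail; dowel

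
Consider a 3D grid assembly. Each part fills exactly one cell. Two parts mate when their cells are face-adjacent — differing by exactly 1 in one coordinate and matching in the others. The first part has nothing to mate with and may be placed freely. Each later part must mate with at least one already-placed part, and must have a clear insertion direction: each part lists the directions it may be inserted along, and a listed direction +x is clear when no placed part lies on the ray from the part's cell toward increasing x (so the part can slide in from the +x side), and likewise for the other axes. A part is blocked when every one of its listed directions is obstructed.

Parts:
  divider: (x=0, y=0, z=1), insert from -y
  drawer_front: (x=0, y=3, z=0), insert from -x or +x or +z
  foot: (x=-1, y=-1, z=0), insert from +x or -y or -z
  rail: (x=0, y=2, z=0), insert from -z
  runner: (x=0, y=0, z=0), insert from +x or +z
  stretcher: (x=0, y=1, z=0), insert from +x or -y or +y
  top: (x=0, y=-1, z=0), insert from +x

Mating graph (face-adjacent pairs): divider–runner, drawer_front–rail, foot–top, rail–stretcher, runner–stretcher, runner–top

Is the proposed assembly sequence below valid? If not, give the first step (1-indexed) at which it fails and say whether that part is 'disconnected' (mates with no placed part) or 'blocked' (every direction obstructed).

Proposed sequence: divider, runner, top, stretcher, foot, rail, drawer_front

1. divider@(0, 0, 1) [-y clear] — {divider}
2. runner@(0, 0, 0) [+x clear] — {divider, runner}
3. top@(0, -1, 0) [+x clear] — {divider, runner, top}
4. stretcher@(0, 1, 0) [+x clear] — {divider, runner, stretcher, top}
5. foot@(-1, -1, 0) [-y clear] — {divider, foot, runner, stretcher, top}
6. rail@(0, 2, 0) [-z clear] — {divider, foot, rail, runner, stretcher, top}
7. drawer_front@(0, 3, 0) [-x clear] — {divider, drawer_front, foot, rail, runner, stretcher, top}

Valid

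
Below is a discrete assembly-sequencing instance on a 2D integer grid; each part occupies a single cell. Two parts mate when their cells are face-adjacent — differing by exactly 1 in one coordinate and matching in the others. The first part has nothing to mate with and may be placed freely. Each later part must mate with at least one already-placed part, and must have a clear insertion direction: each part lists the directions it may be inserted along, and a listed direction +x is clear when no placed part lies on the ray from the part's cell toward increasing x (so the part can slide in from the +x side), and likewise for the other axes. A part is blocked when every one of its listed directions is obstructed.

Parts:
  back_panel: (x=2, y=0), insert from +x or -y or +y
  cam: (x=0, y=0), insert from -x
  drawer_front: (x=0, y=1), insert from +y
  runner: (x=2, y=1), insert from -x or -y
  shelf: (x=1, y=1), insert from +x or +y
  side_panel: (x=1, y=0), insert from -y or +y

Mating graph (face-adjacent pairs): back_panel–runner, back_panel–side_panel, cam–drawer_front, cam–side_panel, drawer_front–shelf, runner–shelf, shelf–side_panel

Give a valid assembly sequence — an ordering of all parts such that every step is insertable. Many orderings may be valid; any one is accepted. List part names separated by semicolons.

1. back_panel@(2, 0) [+x clear] — {back_panel}
2. runner@(2, 1) [-x clear] — {back_panel, runner}
3. shelf@(1, 1) [+y clear] — {back_panel, runner, shelf}
4. drawer_front@(0, 1) [+y clear] — {back_panel, drawer_front, runner, shelf}
5. cam@(0, 0) [-x clear] — {back_panel, cam, drawer_front, runner, shelf}
6. side_panel@(1, 0) [-y clear] — {back_panel, cam, drawer_front, runner, shelf, side_panel}

back_panel; runner; shelf; drawer_front; cam; side_panel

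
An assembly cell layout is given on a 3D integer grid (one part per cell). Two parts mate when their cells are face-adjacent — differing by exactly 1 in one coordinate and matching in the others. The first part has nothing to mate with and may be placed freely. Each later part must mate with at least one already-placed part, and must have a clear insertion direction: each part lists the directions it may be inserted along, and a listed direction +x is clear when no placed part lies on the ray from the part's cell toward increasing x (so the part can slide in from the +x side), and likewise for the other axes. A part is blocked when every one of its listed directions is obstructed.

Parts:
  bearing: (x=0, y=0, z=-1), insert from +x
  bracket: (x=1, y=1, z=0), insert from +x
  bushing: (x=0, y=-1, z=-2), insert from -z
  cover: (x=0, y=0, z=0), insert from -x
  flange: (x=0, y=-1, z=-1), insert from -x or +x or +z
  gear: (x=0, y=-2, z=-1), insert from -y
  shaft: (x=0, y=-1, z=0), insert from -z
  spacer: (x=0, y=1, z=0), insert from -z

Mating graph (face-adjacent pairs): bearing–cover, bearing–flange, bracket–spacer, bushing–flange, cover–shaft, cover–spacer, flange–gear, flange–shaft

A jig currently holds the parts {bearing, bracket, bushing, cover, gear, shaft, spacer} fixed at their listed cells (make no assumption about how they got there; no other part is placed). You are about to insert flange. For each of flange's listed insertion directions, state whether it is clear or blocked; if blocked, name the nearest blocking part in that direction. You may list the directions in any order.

-x: ray from flange(0, -1, -1) has no placed part ⇒ clear
+x: ray from flange(0, -1, -1) has no placed part ⇒ clear
+z: nearest on ray is shaft@(0, -1, 0) ⇒ blocked

+x: clear; +z: blocked by shaft; -x: clear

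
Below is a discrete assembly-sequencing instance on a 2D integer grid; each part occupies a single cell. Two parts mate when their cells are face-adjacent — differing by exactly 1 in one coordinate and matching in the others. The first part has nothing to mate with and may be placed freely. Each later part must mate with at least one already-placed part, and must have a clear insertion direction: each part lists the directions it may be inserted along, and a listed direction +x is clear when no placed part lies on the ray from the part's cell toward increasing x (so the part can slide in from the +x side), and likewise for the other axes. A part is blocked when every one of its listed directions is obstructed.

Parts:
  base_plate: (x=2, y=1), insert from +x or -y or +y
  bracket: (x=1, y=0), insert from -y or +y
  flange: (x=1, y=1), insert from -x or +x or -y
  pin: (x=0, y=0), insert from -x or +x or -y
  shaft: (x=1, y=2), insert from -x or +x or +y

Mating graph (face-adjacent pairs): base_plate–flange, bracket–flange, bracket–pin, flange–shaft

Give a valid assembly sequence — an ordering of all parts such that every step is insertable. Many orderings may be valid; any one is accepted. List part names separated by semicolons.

1. shaft@(1, 2) [-x clear] — {shaft}
2. flange@(1, 1) [-x clear] — {flange, shaft}
3. base_plate@(2, 1) [+x clear] — {base_plate, flange, shaft}
4. bracket@(1, 0) [-y clear] — {base_plate, bracket, flange, shaft}
5. pin@(0, 0) [-x clear] — {base_plate, bracket, flange, pin, shaft}

shaft; flange; base_plate; bracket; pin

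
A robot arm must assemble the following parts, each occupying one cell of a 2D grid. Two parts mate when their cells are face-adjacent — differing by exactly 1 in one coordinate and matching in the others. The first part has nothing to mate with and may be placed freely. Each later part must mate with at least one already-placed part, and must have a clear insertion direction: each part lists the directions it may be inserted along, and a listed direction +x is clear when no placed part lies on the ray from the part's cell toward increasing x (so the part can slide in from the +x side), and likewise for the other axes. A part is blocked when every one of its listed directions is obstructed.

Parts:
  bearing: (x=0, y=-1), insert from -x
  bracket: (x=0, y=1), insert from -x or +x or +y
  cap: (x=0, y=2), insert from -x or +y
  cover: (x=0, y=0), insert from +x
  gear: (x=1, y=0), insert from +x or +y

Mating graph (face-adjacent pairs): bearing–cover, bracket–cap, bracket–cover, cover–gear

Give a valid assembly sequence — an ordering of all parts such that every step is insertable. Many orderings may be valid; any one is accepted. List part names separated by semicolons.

bearing; cover; gear; bracket; cap

1. bearing@(0, -1) [-x clear] — {bearing}
2. cover@(0, 0) [+x clear] — {bearing, cover}
3. gear@(1, 0) [+x clear] — {bearing, cover, gear}
4. bracket@(0, 1) [-x clear] — {bearing, bracket, cover, gear}
5. cap@(0, 2) [-x clear] — {bearing, bracket, cap, cover, gear}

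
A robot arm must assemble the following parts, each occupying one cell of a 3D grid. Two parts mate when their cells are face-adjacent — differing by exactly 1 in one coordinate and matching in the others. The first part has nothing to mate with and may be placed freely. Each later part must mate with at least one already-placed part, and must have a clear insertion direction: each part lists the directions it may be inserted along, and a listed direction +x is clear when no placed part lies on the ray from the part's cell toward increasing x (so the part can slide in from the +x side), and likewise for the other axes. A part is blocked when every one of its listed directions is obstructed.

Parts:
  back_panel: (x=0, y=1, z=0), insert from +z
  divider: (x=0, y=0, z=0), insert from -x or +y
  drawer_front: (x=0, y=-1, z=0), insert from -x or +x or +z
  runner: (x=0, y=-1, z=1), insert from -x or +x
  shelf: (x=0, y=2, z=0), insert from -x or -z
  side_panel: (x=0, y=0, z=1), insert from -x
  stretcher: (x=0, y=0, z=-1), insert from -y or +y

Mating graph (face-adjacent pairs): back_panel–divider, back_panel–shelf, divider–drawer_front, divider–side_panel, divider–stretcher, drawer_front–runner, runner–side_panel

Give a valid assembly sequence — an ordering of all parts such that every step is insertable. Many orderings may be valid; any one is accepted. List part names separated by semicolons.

1. stretcher@(0, 0, -1) [-y clear] — {stretcher}
2. divider@(0, 0, 0) [-x clear] — {divider, stretcher}
3. drawer_front@(0, -1, 0) [-x clear] — {divider, drawer_front, stretcher}
4. runner@(0, -1, 1) [-x clear] — {divider, drawer_front, runner, stretcher}
5. side_panel@(0, 0, 1) [-x clear] — {divider, drawer_front, runner, side_panel, stretcher}
6. back_panel@(0, 1, 0) [+z clear] — {back_panel, divider, drawer_front, runner, side_panel, stretcher}
7. shelf@(0, 2, 0) [-x clear] — {back_panel, divider, drawer_front, runner, shelf, side_panel, stretcher}

stretcher; divider; drawer_front; runner; side_panel; back_panel; shelf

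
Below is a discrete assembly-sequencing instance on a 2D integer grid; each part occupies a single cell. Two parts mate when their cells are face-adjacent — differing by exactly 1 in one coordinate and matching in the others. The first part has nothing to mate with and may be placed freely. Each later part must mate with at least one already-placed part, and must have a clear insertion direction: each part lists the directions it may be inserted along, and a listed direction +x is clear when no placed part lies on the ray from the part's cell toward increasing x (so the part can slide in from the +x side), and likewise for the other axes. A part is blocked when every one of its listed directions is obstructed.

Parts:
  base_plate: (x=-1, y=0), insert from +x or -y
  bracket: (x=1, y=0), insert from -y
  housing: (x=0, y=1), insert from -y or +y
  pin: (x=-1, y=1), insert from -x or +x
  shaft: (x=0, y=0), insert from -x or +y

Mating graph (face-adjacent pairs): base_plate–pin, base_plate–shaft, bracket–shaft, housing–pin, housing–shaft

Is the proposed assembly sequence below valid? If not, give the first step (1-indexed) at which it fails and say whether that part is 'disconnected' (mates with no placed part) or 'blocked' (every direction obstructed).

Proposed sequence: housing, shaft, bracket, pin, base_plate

Valid

1. housing@(0, 1) [-y clear] — {housing}
2. shaft@(0, 0) [-x clear] — {housing, shaft}
3. bracket@(1, 0) [-y clear] — {bracket, housing, shaft}
4. pin@(-1, 1) [-x clear] — {bracket, housing, pin, shaft}
5. base_plate@(-1, 0) [-y clear] — {base_plate, bracket, housing, pin, shaft}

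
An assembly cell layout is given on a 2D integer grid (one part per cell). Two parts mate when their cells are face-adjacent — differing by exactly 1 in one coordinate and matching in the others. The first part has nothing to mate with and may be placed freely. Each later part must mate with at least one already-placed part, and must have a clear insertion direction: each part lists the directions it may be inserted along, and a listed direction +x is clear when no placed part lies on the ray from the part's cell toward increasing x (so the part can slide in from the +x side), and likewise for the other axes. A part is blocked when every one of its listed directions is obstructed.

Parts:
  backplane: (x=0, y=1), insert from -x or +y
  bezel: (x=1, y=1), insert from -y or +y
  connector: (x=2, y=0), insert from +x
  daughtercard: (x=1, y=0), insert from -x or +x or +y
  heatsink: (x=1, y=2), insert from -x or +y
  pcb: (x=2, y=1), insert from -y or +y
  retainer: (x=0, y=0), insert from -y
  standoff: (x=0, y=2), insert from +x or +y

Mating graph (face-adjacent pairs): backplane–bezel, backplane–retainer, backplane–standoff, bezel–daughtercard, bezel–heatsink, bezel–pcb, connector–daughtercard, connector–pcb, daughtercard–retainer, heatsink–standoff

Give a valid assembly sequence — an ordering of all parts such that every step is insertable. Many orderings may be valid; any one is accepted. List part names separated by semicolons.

pcb; connector; daughtercard; retainer; backplane; standoff; bezel; heatsink

1. pcb@(2, 1) [-y clear] — {pcb}
2. connector@(2, 0) [+x clear] — {connector, pcb}
3. daughtercard@(1, 0) [-x clear] — {connector, daughtercard, pcb}
4. retainer@(0, 0) [-y clear] — {connector, daughtercard, pcb, retainer}
5. backplane@(0, 1) [-x clear] — {backplane, connector, daughtercard, pcb, retainer}
6. standoff@(0, 2) [+x clear] — {backplane, connector, daughtercard, pcb, retainer, standoff}
7. bezel@(1, 1) [+y clear] — {backplane, bezel, connector, daughtercard, pcb, retainer, standoff}
8. heatsink@(1, 2) [+y clear] — {backplane, bezel, connector, daughtercard, heatsink, pcb, retainer, standoff}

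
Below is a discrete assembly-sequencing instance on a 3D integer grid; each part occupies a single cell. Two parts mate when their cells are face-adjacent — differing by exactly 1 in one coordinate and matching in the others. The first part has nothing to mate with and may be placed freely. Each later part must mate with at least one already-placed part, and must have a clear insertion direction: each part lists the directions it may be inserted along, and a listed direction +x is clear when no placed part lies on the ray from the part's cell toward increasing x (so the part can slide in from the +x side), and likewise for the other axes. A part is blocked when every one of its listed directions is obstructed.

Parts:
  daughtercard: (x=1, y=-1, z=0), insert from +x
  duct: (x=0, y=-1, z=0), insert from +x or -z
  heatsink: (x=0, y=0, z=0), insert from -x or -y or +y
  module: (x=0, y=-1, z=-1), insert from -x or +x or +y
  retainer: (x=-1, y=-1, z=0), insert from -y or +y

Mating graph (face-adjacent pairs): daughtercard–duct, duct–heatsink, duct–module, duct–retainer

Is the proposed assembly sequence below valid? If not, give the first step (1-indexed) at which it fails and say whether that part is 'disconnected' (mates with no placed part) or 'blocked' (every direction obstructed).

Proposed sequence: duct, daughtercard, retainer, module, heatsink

Valid

1. duct@(0, -1, 0) [+x clear] — {duct}
2. daughtercard@(1, -1, 0) [+x clear] — {daughtercard, duct}
3. retainer@(-1, -1, 0) [-y clear] — {daughtercard, duct, retainer}
4. module@(0, -1, -1) [-x clear] — {daughtercard, duct, module, retainer}
5. heatsink@(0, 0, 0) [-x clear] — {daughtercard, duct, heatsink, module, retainer}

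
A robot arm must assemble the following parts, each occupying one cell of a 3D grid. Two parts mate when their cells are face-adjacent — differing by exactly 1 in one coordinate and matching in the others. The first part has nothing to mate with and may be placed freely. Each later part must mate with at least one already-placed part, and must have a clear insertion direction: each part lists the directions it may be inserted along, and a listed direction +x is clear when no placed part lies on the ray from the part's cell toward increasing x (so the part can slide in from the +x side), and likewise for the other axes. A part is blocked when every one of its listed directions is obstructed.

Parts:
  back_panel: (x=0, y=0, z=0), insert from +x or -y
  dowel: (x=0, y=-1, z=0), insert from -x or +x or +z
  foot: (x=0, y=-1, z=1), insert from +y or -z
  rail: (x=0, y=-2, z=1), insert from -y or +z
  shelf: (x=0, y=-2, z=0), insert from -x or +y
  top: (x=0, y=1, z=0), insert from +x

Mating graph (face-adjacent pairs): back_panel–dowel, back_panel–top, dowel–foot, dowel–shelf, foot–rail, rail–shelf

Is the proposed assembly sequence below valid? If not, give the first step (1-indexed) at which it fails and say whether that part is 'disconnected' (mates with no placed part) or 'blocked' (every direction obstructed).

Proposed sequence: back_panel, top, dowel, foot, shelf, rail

1. back_panel@(0, 0, 0) [+x clear] — {back_panel}
2. top@(0, 1, 0) [+x clear] — {back_panel, top}
3. dowel@(0, -1, 0) [-x clear] — {back_panel, dowel, top}
4. foot@(0, -1, 1) [+y clear] — {back_panel, dowel, foot, top}
5. shelf@(0, -2, 0) [-x clear] — {back_panel, dowel, foot, shelf, top}
6. rail@(0, -2, 1) [-y clear] — {back_panel, dowel, foot, rail, shelf, top}

Valid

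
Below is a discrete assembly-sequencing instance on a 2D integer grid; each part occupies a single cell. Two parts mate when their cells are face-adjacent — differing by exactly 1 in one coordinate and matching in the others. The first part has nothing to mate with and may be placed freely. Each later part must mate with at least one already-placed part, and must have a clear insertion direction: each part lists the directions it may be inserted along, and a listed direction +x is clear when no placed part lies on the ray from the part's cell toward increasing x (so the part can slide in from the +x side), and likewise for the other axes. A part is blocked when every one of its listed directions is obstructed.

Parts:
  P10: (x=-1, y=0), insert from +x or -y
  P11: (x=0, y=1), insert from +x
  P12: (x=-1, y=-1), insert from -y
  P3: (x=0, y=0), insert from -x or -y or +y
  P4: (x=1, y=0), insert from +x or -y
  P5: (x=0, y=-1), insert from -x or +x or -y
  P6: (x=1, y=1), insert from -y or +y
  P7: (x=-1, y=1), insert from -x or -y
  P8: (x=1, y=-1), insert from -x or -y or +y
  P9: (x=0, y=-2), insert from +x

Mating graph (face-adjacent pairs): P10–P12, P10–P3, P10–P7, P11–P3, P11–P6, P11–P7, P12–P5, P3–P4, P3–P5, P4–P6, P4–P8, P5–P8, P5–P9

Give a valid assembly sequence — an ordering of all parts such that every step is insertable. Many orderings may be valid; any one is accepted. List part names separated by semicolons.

P11; P7; P10; P12; P6; P4; P8; P3; P5; P9

1. P11@(0, 1) [+x clear] — {P11}
2. P7@(-1, 1) [-x clear] — {P11, P7}
3. P10@(-1, 0) [+x clear] — {P10, P11, P7}
4. P12@(-1, -1) [-y clear] — {P10, P11, P12, P7}
5. P6@(1, 1) [-y clear] — {P10, P11, P12, P6, P7}
6. P4@(1, 0) [+x clear] — {P10, P11, P12, P4, P6, P7}
7. P8@(1, -1) [-y clear] — {P10, P11, P12, P4, P6, P7, P8}
8. P3@(0, 0) [-y clear] — {P10, P11, P12, P3, P4, P6, P7, P8}
9. P5@(0, -1) [-y clear] — {P10, P11, P12, P3, P4, P5, P6, P7, P8}
10. P9@(0, -2) [+x clear] — {P10, P11, P12, P3, P4, P5, P6, P7, P8, P9}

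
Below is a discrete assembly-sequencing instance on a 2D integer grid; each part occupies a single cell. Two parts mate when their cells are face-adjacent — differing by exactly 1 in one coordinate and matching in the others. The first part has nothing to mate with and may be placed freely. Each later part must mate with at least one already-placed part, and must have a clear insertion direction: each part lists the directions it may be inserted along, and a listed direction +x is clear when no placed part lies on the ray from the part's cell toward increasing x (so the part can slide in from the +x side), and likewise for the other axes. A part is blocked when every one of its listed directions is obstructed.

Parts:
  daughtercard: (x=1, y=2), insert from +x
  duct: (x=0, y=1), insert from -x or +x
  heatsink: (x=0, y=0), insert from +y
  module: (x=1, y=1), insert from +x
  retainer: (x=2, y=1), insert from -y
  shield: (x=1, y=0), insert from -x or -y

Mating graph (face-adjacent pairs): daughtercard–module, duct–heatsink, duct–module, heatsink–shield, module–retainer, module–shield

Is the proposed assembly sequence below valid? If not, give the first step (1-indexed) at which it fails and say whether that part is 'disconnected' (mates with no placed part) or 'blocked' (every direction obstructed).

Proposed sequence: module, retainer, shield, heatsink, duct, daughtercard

1. module@(1, 1) [+x clear] — {module}
2. retainer@(2, 1) [-y clear] — {module, retainer}
3. shield@(1, 0) [-x clear] — {module, retainer, shield}
4. heatsink@(0, 0) [+y clear] — {heatsink, module, retainer, shield}
5. duct@(0, 1) [-x clear] — {duct, heatsink, module, retainer, shield}
6. daughtercard@(1, 2) [+x clear] — {daughtercard, duct, heatsink, module, retainer, shield}

Valid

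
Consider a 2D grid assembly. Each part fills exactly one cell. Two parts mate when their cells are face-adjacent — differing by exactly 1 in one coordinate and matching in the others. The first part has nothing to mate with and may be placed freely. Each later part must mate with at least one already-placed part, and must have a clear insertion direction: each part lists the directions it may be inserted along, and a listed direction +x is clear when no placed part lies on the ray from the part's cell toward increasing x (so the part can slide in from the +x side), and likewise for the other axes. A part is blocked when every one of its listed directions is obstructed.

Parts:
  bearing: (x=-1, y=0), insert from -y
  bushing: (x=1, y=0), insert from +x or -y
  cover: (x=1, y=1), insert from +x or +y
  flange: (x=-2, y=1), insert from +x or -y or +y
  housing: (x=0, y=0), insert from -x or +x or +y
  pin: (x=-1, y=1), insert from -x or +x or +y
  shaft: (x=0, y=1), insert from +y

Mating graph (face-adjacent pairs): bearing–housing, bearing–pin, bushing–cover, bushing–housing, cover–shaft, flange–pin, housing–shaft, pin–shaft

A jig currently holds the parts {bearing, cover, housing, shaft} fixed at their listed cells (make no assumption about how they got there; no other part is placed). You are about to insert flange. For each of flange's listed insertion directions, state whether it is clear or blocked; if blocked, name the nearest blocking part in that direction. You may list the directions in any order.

+x: nearest on ray is shaft@(0, 1) ⇒ blocked
-y: ray from flange(-2, 1) has no placed part ⇒ clear
+y: ray from flange(-2, 1) has no placed part ⇒ clear

+x: blocked by shaft; +y: clear; -y: clear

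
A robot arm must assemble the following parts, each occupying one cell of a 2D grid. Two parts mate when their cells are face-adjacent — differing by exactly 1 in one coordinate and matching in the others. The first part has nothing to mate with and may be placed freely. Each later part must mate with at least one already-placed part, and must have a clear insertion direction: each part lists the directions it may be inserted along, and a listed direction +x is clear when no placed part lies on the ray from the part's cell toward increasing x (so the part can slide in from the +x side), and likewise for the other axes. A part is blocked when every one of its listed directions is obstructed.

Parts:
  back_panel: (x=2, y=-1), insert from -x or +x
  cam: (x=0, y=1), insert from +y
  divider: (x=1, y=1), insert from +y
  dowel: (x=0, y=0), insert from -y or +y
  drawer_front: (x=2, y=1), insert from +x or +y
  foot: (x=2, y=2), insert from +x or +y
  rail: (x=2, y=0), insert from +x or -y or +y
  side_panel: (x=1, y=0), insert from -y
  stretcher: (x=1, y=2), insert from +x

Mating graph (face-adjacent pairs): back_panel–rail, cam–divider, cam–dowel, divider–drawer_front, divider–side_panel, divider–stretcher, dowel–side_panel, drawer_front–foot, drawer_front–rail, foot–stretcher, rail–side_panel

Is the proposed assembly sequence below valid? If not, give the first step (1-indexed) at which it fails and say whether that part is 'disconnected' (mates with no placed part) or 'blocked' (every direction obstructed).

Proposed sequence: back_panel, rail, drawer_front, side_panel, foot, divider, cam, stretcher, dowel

Invalid at step 8 (blocked)

1. back_panel@(2, -1) [-x clear] — {back_panel}
2. rail@(2, 0) [+x clear] — {back_panel, rail}
3. drawer_front@(2, 1) [+x clear] — {back_panel, drawer_front, rail}
4. side_panel@(1, 0) [-y clear] — {back_panel, drawer_front, rail, side_panel}
5. foot@(2, 2) [+x clear] — {back_panel, drawer_front, foot, rail, side_panel}
6. divider@(1, 1) [+y clear] — {back_panel, divider, drawer_front, foot, rail, side_panel}
7. cam@(0, 1) [+y clear] — {back_panel, cam, divider, drawer_front, foot, rail, side_panel}
8. stretcher@(1, 2) — +x all obstructed ⇒ blocked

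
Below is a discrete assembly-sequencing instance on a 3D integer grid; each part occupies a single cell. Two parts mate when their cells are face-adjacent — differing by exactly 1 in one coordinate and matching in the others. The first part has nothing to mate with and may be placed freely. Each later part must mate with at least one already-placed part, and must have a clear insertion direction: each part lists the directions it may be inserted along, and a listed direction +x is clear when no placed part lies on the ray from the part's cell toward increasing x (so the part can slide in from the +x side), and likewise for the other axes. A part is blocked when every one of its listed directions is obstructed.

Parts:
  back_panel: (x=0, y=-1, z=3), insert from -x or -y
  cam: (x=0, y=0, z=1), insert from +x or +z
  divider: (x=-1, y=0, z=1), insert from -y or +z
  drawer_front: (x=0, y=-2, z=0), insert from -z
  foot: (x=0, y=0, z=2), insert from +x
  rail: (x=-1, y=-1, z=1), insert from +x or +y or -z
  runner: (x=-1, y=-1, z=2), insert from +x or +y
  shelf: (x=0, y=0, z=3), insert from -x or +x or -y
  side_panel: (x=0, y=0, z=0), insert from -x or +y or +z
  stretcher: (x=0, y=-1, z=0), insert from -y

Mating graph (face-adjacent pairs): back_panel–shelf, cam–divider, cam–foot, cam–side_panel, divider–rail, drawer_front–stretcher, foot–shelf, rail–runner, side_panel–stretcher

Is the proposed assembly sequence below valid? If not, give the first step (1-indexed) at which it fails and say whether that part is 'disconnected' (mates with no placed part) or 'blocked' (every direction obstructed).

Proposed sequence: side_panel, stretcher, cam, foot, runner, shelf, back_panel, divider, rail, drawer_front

1. side_panel@(0, 0, 0) [-x clear] — {side_panel}
2. stretcher@(0, -1, 0) [-y clear] — {side_panel, stretcher}
3. cam@(0, 0, 1) [+x clear] — {cam, side_panel, stretcher}
4. foot@(0, 0, 2) [+x clear] — {cam, foot, side_panel, stretcher}
5. runner@(-1, -1, 2) — no placed neighbour ⇒ disconnected

Invalid at step 5 (disconnected)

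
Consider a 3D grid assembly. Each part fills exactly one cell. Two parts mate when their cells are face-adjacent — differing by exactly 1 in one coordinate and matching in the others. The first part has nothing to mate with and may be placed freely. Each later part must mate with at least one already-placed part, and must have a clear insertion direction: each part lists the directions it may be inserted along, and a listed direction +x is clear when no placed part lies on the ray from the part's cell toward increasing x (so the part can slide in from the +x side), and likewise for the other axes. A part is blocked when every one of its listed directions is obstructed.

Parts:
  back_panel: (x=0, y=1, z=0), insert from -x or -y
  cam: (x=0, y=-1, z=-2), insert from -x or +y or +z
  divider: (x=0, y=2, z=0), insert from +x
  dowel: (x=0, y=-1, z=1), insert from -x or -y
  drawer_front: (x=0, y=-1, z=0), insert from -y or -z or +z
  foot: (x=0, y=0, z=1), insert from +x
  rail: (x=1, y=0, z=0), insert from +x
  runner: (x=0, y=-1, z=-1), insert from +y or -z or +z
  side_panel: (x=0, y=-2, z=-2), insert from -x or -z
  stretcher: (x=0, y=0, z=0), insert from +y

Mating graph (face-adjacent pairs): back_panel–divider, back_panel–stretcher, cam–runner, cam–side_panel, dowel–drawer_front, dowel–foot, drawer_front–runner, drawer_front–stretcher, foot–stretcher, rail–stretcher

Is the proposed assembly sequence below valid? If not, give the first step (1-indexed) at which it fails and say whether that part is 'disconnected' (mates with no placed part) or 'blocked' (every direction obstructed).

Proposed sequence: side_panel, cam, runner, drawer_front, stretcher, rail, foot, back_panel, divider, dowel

1. side_panel@(0, -2, -2) [-x clear] — {side_panel}
2. cam@(0, -1, -2) [-x clear] — {cam, side_panel}
3. runner@(0, -1, -1) [+y clear] — {cam, runner, side_panel}
4. drawer_front@(0, -1, 0) [-y clear] — {cam, drawer_front, runner, side_panel}
5. stretcher@(0, 0, 0) [+y clear] — {cam, drawer_front, runner, side_panel, stretcher}
6. rail@(1, 0, 0) [+x clear] — {cam, drawer_front, rail, runner, side_panel, stretcher}
7. foot@(0, 0, 1) [+x clear] — {cam, drawer_front, foot, rail, runner, side_panel, stretcher}
8. back_panel@(0, 1, 0) [-x clear] — {back_panel, cam, drawer_front, foot, rail, runner, side_panel, stretcher}
9. divider@(0, 2, 0) [+x clear] — {back_panel, cam, divider, drawer_front, foot, rail, runner, side_panel, stretcher}
10. dowel@(0, -1, 1) [-x clear] — {back_panel, cam, divider, dowel, drawer_front, foot, rail, runner, side_panel, stretcher}

Valid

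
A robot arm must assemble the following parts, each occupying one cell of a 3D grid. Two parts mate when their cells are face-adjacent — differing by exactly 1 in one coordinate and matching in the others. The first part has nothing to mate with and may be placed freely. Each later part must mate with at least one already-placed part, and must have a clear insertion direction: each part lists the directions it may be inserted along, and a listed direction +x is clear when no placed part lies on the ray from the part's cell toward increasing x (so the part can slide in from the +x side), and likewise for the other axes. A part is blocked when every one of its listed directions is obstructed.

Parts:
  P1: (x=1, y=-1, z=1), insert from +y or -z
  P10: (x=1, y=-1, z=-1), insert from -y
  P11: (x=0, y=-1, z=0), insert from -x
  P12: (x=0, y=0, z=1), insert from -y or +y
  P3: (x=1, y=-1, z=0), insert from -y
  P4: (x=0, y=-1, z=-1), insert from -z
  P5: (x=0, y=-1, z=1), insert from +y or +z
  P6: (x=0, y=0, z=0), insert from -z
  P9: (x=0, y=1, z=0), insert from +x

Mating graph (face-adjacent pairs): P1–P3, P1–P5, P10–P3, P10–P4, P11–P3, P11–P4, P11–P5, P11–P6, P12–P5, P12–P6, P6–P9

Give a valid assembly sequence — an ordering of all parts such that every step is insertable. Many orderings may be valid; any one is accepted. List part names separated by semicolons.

P6; P11; P5; P1; P3; P10; P9; P12; P4

1. P6@(0, 0, 0) [-z clear] — {P6}
2. P11@(0, -1, 0) [-x clear] — {P11, P6}
3. P5@(0, -1, 1) [+y clear] — {P11, P5, P6}
4. P1@(1, -1, 1) [+y clear] — {P1, P11, P5, P6}
5. P3@(1, -1, 0) [-y clear] — {P1, P11, P3, P5, P6}
6. P10@(1, -1, -1) [-y clear] — {P1, P10, P11, P3, P5, P6}
7. P9@(0, 1, 0) [+x clear] — {P1, P10, P11, P3, P5, P6, P9}
8. P12@(0, 0, 1) [+y clear] — {P1, P10, P11, P12, P3, P5, P6, P9}
9. P4@(0, -1, -1) [-z clear] — {P1, P10, P11, P12, P3, P4, P5, P6, P9}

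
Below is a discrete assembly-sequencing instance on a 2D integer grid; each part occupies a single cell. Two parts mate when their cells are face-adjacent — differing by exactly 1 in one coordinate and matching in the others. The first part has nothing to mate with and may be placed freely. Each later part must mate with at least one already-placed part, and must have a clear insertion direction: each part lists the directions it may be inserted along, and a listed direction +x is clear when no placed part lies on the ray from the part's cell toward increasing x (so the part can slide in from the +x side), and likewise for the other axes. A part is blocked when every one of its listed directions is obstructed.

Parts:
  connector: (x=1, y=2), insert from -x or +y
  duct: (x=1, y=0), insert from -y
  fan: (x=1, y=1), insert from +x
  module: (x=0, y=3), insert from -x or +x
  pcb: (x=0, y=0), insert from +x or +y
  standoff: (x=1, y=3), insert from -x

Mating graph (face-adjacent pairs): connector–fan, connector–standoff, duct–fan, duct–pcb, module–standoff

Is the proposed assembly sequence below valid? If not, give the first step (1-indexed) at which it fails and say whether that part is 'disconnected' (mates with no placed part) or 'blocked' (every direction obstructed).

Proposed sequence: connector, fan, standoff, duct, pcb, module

1. connector@(1, 2) [-x clear] — {connector}
2. fan@(1, 1) [+x clear] — {connector, fan}
3. standoff@(1, 3) [-x clear] — {connector, fan, standoff}
4. duct@(1, 0) [-y clear] — {connector, duct, fan, standoff}
5. pcb@(0, 0) [+y clear] — {connector, duct, fan, pcb, standoff}
6. module@(0, 3) [-x clear] — {connector, duct, fan, module, pcb, standoff}

Valid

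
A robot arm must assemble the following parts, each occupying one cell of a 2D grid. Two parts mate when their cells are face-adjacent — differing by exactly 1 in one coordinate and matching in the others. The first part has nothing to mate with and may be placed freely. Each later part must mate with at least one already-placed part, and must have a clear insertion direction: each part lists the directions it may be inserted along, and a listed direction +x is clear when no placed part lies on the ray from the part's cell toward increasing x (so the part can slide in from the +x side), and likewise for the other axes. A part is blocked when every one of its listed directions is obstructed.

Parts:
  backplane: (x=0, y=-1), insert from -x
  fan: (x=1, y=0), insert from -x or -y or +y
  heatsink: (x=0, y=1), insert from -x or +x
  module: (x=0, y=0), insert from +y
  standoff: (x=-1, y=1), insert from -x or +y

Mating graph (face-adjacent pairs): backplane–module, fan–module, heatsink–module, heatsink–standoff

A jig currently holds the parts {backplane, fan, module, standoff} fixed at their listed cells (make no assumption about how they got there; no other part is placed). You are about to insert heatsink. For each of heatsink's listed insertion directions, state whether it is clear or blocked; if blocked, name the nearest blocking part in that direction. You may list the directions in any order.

+x: clear; -x: blocked by standoff

-x: nearest on ray is standoff@(-1, 1) ⇒ blocked
+x: ray from heatsink(0, 1) has no placed part ⇒ clear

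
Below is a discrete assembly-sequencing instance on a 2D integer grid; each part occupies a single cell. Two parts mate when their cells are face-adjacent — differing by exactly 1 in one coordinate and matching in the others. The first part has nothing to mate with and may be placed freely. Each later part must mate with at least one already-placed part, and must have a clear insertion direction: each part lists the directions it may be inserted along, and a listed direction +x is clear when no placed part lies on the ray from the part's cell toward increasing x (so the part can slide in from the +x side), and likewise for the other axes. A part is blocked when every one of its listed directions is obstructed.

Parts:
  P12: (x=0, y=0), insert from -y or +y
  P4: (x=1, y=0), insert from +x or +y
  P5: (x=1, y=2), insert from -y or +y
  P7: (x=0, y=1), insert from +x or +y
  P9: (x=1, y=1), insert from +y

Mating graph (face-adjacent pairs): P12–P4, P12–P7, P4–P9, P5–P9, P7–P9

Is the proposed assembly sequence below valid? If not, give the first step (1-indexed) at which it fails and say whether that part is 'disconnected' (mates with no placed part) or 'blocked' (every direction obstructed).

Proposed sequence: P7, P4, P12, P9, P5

1. P7@(0, 1) [+x clear] — {P7}
2. P4@(1, 0) — no placed neighbour ⇒ disconnected

Invalid at step 2 (disconnected)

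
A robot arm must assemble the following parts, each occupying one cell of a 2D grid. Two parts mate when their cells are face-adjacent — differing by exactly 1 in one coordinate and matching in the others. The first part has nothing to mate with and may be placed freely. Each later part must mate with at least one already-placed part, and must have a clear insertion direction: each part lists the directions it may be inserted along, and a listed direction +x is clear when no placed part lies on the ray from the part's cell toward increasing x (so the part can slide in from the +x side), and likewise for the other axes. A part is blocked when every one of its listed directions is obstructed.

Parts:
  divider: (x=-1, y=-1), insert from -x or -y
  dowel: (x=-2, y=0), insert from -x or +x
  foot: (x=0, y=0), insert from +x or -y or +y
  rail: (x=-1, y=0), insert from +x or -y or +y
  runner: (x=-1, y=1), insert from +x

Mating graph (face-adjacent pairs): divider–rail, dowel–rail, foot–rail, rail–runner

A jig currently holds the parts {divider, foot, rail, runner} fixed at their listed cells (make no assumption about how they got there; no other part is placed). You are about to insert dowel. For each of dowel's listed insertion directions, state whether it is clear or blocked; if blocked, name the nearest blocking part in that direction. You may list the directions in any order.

-x: ray from dowel(-2, 0) has no placed part ⇒ clear
+x: nearest on ray is rail@(-1, 0) ⇒ blocked

+x: blocked by rail; -x: clear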